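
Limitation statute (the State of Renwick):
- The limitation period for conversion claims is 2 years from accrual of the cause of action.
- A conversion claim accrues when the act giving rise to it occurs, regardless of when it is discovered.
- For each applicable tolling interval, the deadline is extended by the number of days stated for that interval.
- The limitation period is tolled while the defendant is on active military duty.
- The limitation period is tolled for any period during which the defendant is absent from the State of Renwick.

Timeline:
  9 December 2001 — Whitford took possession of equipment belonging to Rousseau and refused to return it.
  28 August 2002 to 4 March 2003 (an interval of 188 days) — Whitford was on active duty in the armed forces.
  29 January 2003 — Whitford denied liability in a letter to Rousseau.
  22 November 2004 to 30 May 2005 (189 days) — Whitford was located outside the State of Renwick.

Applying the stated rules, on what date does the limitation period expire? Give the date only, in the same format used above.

14 June 2004

The limitation period began to run on 9 December 2001.
The untolled deadline — 2 years after 9 December 2001 — is 9 December 2003.
The period was tolled for 188 days by the defendant's active military service (28 August 2002 to 4 March 2003), pushing the deadline to 14 June 2004.
The defendant's absence from the jurisdiction starting 22 November 2004 came too late — the period had run on 14 June 2004 — and so does not extend the deadline.
Nothing else in the chronology tolls or restarts the period.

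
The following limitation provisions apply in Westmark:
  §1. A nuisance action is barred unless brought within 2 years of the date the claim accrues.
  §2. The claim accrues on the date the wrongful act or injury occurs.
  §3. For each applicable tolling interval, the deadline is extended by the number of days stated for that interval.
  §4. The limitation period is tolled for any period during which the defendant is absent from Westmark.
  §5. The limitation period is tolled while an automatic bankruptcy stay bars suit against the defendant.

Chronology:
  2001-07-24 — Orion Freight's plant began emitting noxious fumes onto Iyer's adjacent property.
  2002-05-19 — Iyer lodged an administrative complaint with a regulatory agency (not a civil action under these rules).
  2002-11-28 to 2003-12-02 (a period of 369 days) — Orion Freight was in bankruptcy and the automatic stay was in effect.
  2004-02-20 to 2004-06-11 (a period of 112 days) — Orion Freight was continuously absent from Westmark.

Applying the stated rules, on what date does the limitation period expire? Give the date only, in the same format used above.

2004-11-16

The claim accrued on 2001-07-24, when the wrongful act occurred.
Adding the 2 years base period to 2001-07-24 gives a deadline of 2003-07-24, before any tolling.
Because the automatic bankruptcy stay ran from 2002-11-28 to 2003-12-02, the deadline is extended by 369 days to 2004-07-27.
The defendant's absence from the jurisdiction from 2004-02-20 to 2004-06-11 tolled the period for 112 days, extending the deadline to 2004-11-16.
None of the other events listed affects the running of the period under the stated rules.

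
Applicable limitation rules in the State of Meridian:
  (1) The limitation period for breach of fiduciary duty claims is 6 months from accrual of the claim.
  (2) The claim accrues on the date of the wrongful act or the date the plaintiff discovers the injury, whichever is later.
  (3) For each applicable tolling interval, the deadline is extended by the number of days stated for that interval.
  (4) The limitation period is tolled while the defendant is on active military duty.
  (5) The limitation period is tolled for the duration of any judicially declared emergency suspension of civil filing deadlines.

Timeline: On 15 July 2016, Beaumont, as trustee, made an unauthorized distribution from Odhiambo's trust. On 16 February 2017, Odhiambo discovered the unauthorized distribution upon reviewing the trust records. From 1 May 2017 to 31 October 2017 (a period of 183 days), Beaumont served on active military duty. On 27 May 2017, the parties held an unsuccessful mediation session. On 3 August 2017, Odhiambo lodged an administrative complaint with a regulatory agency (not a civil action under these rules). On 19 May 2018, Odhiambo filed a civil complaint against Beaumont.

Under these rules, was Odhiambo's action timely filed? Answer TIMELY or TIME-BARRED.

TIME-BARRED

The claim accrued on 16 February 2017 — the later of the 15 July 2016 act and the 16 February 2017 discovery.
6 months from 16 February 2017 is 16 August 2017.
Because the defendant's active military service ran from 1 May 2017 to 31 October 2017, the deadline is extended by 183 days to 15 February 2018.
None of the other events listed affects the running of the period under the stated rules.
The 19 May 2018 filing falls after the 15 February 2018 deadline; the claim is time-barred.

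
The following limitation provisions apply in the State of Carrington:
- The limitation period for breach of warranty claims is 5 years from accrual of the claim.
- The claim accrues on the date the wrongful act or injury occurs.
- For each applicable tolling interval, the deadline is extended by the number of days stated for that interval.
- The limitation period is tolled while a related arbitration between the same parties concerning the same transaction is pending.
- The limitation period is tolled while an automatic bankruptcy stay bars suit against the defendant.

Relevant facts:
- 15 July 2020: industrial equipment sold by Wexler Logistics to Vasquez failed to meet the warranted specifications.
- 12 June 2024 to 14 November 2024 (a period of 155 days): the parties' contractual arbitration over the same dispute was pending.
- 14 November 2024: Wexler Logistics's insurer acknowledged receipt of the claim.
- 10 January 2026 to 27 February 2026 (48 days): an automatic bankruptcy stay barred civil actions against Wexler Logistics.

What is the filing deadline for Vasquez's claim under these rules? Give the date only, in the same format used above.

17 December 2025

The claim accrued on 15 July 2020, the date of the act.
5 years from 15 July 2020 is 15 July 2025.
The period was tolled for 155 days by the pending related arbitration (12 June 2024 to 14 November 2024), pushing the deadline to 17 December 2025.
The automatic bankruptcy stay from 10 January 2026 to 27 February 2026 began after the period had already run on 17 December 2025, so it has no tolling effect.
Nothing else in the chronology tolls or restarts the period.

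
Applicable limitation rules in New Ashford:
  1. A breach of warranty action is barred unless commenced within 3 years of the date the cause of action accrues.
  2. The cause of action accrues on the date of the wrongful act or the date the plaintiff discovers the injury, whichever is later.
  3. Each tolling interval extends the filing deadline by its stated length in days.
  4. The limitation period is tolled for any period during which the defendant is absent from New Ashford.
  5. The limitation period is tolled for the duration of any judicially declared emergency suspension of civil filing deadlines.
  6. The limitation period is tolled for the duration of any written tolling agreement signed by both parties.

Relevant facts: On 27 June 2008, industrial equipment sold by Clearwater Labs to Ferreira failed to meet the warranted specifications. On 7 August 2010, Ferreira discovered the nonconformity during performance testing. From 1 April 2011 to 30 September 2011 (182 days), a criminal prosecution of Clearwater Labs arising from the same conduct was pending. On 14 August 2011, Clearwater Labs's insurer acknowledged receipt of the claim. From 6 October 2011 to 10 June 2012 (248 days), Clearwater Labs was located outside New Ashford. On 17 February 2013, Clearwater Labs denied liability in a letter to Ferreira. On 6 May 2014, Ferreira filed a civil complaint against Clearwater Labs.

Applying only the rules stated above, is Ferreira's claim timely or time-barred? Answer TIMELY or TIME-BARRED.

TIME-BARRED

The claim accrued on 7 August 2010 — the later of the 27 June 2008 act and the 7 August 2010 discovery.
Adding the 3 years base period to 7 August 2010 gives a deadline of 7 August 2013, before any tolling.
The defendant's absence from the jurisdiction from 6 October 2011 to 10 June 2012 tolled the period for 248 days, extending the deadline to 12 April 2014.
The pending criminal prosecution from 1 April 2011 to 30 September 2011 does not toll the period, because no stated rule makes a criminal prosecution a tolling event.
Nothing else in the chronology tolls or restarts the period.
Ferreira filed on 6 May 2014, after the 12 April 2014 deadline, so the action is time-barred.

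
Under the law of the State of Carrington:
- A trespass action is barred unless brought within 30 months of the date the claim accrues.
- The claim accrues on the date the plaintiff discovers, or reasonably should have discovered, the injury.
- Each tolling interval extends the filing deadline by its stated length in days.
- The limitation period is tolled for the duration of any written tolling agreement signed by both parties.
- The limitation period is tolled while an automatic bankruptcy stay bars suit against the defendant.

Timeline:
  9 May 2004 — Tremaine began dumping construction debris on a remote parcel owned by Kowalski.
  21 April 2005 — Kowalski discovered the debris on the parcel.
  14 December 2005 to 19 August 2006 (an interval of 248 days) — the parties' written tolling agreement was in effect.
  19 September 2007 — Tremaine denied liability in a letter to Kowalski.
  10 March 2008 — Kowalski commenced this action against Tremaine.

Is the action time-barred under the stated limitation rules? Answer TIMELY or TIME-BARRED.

TIMELY

The claim did not accrue until Kowalski discovered the injury on 21 April 2005; the 9 May 2004 act date does not start the clock under the stated rule.
Adding the 30 months base period to 21 April 2005 gives a deadline of 21 October 2007, before any tolling.
The period was tolled for 248 days by the written tolling agreement (14 December 2005 to 19 August 2006), pushing the deadline to 25 June 2008.
The other events in the timeline have no effect on the limitation period under the stated rules.
Filing on 10 March 2008 beat the 25 June 2008 deadline — the action is timely.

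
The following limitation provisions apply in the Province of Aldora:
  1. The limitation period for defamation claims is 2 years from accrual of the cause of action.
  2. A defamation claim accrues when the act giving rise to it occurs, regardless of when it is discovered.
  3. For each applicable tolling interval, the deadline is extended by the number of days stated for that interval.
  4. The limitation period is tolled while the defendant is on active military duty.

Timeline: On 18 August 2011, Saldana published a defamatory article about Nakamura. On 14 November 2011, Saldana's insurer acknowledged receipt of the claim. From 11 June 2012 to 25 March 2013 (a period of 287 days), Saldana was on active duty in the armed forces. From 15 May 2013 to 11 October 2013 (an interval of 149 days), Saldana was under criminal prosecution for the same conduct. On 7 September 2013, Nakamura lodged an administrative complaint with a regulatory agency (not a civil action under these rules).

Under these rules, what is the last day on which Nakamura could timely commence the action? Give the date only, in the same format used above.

The claim accrued on 18 August 2011, when the wrongful act occurred.
The untolled deadline — 2 years after 18 August 2011 — is 18 August 2013.
The period was tolled for 287 days by the defendant's active military service (11 June 2012 to 25 March 2013), pushing the deadline to 1 June 2014.
No stated provision tolls the period for a criminal prosecution, so the interval from 15 May 2013 to 11 October 2013 has no effect on the deadline.
Nothing else in the chronology tolls or restarts the period.

1 June 2014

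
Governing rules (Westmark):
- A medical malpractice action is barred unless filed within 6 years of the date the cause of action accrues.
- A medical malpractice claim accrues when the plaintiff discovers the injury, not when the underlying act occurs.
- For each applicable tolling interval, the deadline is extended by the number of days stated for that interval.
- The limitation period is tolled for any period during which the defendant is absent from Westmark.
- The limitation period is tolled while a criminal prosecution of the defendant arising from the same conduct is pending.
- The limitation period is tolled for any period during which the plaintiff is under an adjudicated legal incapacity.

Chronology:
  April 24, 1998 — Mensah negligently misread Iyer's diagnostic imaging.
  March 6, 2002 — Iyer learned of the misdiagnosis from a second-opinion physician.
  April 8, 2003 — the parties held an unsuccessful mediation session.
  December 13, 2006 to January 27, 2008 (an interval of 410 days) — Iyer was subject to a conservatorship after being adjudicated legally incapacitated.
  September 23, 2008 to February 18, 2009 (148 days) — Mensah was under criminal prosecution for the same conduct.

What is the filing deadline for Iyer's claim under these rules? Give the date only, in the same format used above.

Accrual is tied to discovery, so the period began on March 6, 2002 rather than on April 24, 1998 when the act occurred.
The untolled deadline — 6 years after March 6, 2002 — is March 6, 2008.
The plaintiff's legal incapacity from December 13, 2006 to January 27, 2008 tolled the period for 410 days, extending the deadline to April 20, 2009.
The period was tolled for 148 days by the pending criminal prosecution (September 23, 2008 to February 18, 2009), pushing the deadline to September 15, 2009.
Nothing else in the chronology tolls or restarts the period.

September 15, 2009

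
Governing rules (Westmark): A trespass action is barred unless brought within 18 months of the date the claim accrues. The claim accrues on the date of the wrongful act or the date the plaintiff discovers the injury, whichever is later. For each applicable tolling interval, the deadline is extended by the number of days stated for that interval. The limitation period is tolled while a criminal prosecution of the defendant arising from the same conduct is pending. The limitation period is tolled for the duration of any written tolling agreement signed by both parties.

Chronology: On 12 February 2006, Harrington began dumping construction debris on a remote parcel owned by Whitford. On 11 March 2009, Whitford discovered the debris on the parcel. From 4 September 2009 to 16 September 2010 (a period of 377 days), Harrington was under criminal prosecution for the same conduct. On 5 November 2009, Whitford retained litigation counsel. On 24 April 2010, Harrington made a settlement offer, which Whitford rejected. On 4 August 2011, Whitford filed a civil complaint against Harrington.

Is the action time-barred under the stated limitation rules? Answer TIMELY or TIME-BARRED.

TIMELY

The claim accrued on 11 March 2009 — the later of the 12 February 2006 act and the 11 March 2009 discovery.
18 months from 11 March 2009 is 11 September 2010.
Because the pending criminal prosecution ran from 4 September 2009 to 16 September 2010, the deadline is extended by 377 days to 23 September 2011.
Nothing else in the chronology tolls or restarts the period.
Whitford filed on 4 August 2011, before the 23 September 2011 deadline, so the action is timely.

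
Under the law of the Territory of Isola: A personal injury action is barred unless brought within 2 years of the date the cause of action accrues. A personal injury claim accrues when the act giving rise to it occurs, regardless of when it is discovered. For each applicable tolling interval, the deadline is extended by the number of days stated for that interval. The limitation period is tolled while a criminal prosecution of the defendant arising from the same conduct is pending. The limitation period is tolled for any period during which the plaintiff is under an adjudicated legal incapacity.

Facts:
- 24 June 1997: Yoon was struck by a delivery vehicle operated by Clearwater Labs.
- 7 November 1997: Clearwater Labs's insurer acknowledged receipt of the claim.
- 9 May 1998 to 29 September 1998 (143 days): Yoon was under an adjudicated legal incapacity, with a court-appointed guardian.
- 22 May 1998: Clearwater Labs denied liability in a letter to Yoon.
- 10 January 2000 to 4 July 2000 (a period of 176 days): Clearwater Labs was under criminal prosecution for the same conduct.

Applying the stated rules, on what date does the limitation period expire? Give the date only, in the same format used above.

The cause of action accrued on 24 June 1997, the date of the act.
2 years from 24 June 1997 is 24 June 1999.
Because the plaintiff's legal incapacity ran from 9 May 1998 to 29 September 1998, the deadline is extended by 143 days to 14 November 1999.
The pending criminal prosecution starting 10 January 2000 came too late — the period had run on 14 November 1999 — and so does not extend the deadline.
None of the other events listed affects the running of the period under the stated rules.

14 November 1999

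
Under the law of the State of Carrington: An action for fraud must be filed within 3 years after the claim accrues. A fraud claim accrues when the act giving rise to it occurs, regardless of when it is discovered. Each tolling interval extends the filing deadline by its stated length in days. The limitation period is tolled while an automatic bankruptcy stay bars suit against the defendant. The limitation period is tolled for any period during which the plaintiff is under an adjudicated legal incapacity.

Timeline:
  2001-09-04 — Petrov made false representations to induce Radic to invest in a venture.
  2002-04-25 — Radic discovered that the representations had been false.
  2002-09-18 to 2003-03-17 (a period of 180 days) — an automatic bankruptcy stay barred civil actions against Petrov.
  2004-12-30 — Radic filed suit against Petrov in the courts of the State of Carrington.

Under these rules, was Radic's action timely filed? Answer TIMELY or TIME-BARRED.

TIMELY

Accrual is governed by the date of the act, so the period began to run on 2001-09-04; the later discovery on 2002-04-25 is irrelevant under the stated rule.
3 years from 2001-09-04 is 2004-09-04.
The period was tolled for 180 days by the automatic bankruptcy stay (2002-09-18 to 2003-03-17), pushing the deadline to 2005-03-03.
The 2004-12-30 filing precedes the 2005-03-03 deadline; the claim is timely.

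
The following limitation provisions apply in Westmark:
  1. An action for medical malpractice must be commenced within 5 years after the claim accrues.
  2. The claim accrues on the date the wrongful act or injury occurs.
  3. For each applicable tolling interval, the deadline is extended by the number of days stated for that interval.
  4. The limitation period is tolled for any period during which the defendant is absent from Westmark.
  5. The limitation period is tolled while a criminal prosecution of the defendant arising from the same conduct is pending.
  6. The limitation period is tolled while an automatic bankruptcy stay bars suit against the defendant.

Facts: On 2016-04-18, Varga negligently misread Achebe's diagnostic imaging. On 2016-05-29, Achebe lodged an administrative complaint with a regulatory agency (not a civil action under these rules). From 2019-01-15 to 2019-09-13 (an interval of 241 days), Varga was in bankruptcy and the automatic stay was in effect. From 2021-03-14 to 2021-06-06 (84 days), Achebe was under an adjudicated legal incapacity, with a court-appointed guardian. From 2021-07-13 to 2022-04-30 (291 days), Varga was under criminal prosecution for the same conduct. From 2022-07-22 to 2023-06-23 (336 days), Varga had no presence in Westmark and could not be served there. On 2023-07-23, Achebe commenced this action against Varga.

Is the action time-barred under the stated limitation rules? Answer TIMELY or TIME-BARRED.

TIMELY

The limitation period began to run on 2016-04-18.
Adding the 5 years base period to 2016-04-18 gives a deadline of 2021-04-18, before any tolling.
Because the automatic bankruptcy stay ran from 2019-01-15 to 2019-09-13, the deadline is extended by 241 days to 2021-12-15.
Because the pending criminal prosecution ran from 2021-07-13 to 2022-04-30, the deadline is extended by 291 days to 2022-10-02.
Because the defendant's absence from the jurisdiction ran from 2022-07-22 to 2023-06-23, the deadline is extended by 336 days to 2023-09-03.
Although the plaintiff's incapacity ran from 2021-03-14 to 2021-06-06, the stated rules do not make that a tolling event, so it is disregarded.
Nothing else in the chronology tolls or restarts the period.
Filing on 2023-07-23 beat the 2023-09-03 deadline — the action is timely.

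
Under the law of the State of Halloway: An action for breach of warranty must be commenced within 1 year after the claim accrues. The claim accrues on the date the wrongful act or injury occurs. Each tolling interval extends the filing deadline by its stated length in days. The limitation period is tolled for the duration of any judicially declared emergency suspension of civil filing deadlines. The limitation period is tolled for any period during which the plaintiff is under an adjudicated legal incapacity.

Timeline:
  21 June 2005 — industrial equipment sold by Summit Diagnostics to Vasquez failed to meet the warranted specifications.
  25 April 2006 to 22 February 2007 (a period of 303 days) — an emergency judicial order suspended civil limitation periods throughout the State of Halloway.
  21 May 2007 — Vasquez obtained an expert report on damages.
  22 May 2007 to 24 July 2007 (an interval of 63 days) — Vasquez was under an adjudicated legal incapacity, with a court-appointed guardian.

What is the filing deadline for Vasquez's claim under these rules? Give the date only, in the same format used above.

20 April 2007

The claim accrued on 21 June 2005, the date of the act.
Adding the 1 year base period to 21 June 2005 gives a deadline of 21 June 2006, before any tolling.
Because the emergency suspension of filing deadlines ran from 25 April 2006 to 22 February 2007, the deadline is extended by 303 days to 20 April 2007.
The plaintiff's legal incapacity starting 22 May 2007 came too late — the period had run on 20 April 2007 — and so does not extend the deadline.
Nothing else in the chronology tolls or restarts the period.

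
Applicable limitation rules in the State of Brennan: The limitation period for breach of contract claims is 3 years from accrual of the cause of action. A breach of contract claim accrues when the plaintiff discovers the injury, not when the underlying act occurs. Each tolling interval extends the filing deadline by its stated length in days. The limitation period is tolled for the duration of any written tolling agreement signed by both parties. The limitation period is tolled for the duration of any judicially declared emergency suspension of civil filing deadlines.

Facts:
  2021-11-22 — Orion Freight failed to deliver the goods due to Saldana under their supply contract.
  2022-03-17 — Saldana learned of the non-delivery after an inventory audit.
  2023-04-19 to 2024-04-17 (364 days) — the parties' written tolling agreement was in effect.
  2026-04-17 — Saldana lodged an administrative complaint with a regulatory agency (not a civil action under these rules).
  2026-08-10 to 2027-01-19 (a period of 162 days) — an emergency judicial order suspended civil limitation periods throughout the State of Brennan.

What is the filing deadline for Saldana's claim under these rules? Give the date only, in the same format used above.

2026-03-16

Accrual is tied to discovery, so the period began on 2022-03-17 rather than on 2021-11-22 when the act occurred.
Adding the 3 years base period to 2022-03-17 gives a deadline of 2025-03-17, before any tolling.
The period was tolled for 364 days by the written tolling agreement (2023-04-19 to 2024-04-17), pushing the deadline to 2026-03-16.
The emergency suspension of filing deadlines from 2026-08-10 to 2027-01-19 began after the period had already run on 2026-03-16, so it has no tolling effect.
The other events in the timeline have no effect on the limitation period under the stated rules.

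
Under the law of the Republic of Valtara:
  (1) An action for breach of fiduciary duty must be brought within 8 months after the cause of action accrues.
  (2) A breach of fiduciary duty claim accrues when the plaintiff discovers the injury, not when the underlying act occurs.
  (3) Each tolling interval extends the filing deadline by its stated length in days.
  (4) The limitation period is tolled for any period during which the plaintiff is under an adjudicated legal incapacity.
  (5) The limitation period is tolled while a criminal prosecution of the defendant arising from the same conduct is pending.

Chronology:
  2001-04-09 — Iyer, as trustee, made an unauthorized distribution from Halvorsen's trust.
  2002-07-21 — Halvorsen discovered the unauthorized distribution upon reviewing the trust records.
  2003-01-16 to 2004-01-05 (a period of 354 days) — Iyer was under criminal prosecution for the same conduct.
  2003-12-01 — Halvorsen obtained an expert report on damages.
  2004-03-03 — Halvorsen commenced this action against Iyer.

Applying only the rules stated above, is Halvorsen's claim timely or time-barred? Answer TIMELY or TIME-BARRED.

TIMELY

Accrual is tied to discovery, so the period began on 2002-07-21 rather than on 2001-04-09 when the act occurred.
8 months from 2002-07-21 is 2003-03-21.
The period was tolled for 354 days by the pending criminal prosecution (2003-01-16 to 2004-01-05), pushing the deadline to 2004-03-09.
None of the other events listed affects the running of the period under the stated rules.
Halvorsen filed on 2004-03-03, before the 2004-03-09 deadline, so the action is timely.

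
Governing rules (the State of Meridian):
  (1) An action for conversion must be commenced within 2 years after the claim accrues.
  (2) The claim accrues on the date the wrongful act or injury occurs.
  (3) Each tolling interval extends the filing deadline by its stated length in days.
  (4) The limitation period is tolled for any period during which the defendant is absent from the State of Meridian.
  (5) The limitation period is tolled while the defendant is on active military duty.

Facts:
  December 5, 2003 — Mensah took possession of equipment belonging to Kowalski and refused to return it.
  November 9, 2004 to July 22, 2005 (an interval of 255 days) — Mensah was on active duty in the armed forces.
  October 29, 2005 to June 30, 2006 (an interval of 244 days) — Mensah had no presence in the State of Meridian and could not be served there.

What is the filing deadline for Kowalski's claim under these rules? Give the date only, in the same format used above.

The claim accrued on December 5, 2003, the date of the act.
The untolled deadline — 2 years after December 5, 2003 — is December 5, 2005.
The period was tolled for 255 days by the defendant's active military service (November 9, 2004 to July 22, 2005), pushing the deadline to August 17, 2006.
The defendant's absence from the jurisdiction from October 29, 2005 to June 30, 2006 tolled the period for 244 days, extending the deadline to April 18, 2007.

April 18, 2007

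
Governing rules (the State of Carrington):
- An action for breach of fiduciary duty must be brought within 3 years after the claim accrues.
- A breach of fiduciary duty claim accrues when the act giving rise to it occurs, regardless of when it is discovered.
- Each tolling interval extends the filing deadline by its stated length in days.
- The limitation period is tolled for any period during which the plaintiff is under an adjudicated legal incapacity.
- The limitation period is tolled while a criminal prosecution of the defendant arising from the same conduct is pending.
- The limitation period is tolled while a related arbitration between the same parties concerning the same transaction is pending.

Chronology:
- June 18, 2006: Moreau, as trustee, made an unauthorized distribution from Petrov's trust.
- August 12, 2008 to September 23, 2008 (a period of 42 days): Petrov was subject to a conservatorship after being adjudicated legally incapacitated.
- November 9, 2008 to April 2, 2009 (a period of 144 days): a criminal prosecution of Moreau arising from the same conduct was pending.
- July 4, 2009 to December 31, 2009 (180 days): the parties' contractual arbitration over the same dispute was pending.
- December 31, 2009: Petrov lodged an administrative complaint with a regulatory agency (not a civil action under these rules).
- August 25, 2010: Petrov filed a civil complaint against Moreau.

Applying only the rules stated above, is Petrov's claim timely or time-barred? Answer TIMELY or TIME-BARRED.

TIME-BARRED

The claim accrued on June 18, 2006, the date of the act.
The untolled deadline — 3 years after June 18, 2006 — is June 18, 2009.
The plaintiff's legal incapacity from August 12, 2008 to September 23, 2008 tolled the period for 42 days, extending the deadline to July 30, 2009.
The period was tolled for 144 days by the pending criminal prosecution (November 9, 2008 to April 2, 2009), pushing the deadline to December 21, 2009.
The period was tolled for 180 days by the pending related arbitration (July 4, 2009 to December 31, 2009), pushing the deadline to June 19, 2010.
Nothing else in the chronology tolls or restarts the period.
The August 25, 2010 filing falls after the June 19, 2010 deadline; the claim is time-barred.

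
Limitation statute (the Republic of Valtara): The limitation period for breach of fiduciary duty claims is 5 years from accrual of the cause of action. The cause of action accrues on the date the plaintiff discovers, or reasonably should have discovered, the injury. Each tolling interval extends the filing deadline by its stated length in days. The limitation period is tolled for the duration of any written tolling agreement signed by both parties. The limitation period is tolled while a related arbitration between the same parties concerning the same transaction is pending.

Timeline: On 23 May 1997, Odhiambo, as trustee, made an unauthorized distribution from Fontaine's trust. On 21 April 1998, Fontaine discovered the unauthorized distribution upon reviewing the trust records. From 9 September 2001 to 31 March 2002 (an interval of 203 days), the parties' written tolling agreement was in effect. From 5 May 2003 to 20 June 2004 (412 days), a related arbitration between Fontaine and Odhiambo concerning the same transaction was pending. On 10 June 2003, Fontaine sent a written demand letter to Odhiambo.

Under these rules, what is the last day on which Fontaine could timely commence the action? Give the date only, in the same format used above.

26 December 2004

Under the discovery rule, the claim accrued on 21 April 1998, when Fontaine discovered the injury — not on the 23 May 1997 date of the underlying act.
The untolled deadline — 5 years after 21 April 1998 — is 21 April 2003.
Because the written tolling agreement ran from 9 September 2001 to 31 March 2002, the deadline is extended by 203 days to 10 November 2003.
The pending related arbitration from 5 May 2003 to 20 June 2004 tolled the period for 412 days, extending the deadline to 26 December 2004.
None of the other events listed affects the running of the period under the stated rules.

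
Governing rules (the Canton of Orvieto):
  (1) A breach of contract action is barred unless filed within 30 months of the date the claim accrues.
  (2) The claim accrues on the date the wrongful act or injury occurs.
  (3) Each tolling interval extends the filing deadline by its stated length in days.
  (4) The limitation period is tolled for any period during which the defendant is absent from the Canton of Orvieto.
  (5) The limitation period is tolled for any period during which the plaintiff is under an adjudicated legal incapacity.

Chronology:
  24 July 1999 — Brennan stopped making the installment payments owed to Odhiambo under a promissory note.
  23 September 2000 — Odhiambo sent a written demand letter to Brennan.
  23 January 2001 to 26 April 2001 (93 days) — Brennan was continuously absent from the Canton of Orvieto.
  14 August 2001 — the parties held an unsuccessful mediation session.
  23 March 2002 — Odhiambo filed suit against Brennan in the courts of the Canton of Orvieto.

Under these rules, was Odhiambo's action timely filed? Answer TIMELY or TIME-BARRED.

TIMELY

The claim accrued on 24 July 1999, when the wrongful act occurred.
Adding the 30 months base period to 24 July 1999 gives a deadline of 24 January 2002, before any tolling.
Because the defendant's absence from the jurisdiction ran from 23 January 2001 to 26 April 2001, the deadline is extended by 93 days to 27 April 2002.
Nothing else in the chronology tolls or restarts the period.
Odhiambo filed on 23 March 2002, before the 27 April 2002 deadline, so the action is timely.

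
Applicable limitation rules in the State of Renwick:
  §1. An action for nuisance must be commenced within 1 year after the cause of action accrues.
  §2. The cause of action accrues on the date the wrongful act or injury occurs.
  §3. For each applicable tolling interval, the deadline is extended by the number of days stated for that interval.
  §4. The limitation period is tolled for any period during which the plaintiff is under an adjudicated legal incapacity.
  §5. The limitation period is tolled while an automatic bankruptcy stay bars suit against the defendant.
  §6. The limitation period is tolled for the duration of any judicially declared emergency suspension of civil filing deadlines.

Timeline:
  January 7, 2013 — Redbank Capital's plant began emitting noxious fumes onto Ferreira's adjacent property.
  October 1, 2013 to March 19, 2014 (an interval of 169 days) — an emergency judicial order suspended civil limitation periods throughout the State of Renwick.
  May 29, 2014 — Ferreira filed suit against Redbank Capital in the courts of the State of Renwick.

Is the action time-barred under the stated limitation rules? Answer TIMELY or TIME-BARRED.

TIMELY

The claim accrued on January 7, 2013, when the wrongful act occurred.
1 year from January 7, 2013 is January 7, 2014.
Because the emergency suspension of filing deadlines ran from October 1, 2013 to March 19, 2014, the deadline is extended by 169 days to June 25, 2014.
Ferreira filed on May 29, 2014, before the June 25, 2014 deadline, so the action is timely.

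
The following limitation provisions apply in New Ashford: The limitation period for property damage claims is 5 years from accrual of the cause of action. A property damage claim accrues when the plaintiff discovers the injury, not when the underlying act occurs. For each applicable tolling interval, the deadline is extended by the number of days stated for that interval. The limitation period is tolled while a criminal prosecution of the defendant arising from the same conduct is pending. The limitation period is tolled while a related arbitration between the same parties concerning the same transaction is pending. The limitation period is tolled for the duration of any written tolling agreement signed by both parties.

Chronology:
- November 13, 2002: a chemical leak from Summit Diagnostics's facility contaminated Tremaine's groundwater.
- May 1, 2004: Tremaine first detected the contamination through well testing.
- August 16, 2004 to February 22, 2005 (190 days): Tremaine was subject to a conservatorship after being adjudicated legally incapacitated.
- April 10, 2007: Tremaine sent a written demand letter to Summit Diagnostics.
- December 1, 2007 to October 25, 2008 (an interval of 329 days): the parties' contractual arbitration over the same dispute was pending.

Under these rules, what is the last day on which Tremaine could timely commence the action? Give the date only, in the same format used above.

Under the discovery rule, the claim accrued on May 1, 2004, when Tremaine discovered the injury — not on the November 13, 2002 date of the underlying act.
Adding the 5 years base period to May 1, 2004 gives a deadline of May 1, 2009, before any tolling.
The period was tolled for 329 days by the pending related arbitration (December 1, 2007 to October 25, 2008), pushing the deadline to March 26, 2010.
No stated provision tolls the period for the plaintiff's incapacity, so the interval from August 16, 2004 to February 22, 2005 has no effect on the deadline.
Nothing else in the chronology tolls or restarts the period.

March 26, 2010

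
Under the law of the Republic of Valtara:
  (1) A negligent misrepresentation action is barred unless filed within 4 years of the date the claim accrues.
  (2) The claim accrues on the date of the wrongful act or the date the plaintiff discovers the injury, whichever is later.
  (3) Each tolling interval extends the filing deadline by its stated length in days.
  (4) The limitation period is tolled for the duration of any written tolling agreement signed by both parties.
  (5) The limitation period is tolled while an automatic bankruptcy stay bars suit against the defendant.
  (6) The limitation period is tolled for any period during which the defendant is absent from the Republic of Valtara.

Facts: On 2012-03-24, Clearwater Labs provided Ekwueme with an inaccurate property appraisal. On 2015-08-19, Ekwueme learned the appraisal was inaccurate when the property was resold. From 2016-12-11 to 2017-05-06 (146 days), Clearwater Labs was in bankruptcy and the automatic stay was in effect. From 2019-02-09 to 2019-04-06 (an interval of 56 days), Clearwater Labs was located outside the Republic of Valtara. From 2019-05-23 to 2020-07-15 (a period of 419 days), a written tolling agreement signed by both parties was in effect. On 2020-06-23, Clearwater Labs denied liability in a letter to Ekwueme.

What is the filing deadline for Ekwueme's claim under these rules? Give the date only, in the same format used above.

The claim accrued on 2015-08-19 — the later of the 2012-03-24 act and the 2015-08-19 discovery.
4 years from 2015-08-19 is 2019-08-19.
Because the automatic bankruptcy stay ran from 2016-12-11 to 2017-05-06, the deadline is extended by 146 days to 2020-01-12.
The period was tolled for 56 days by the defendant's absence from the jurisdiction (2019-02-09 to 2019-04-06), pushing the deadline to 2020-03-08.
The written tolling agreement from 2019-05-23 to 2020-07-15 tolled the period for 419 days, extending the deadline to 2021-05-01.
The other events in the timeline have no effect on the limitation period under the stated rules.

2021-05-01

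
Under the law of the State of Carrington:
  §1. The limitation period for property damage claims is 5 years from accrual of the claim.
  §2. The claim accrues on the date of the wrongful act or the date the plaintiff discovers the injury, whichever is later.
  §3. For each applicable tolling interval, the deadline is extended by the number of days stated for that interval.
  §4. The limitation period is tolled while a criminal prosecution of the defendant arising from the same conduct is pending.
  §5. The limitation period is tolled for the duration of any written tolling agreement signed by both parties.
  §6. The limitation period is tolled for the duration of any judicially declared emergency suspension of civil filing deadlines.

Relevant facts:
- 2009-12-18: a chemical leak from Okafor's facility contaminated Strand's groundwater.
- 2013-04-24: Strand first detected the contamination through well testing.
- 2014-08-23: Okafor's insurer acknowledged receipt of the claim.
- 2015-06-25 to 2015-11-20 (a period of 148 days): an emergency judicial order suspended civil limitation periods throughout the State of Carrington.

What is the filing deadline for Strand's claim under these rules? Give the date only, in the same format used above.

Because discovery on 2013-04-24 post-dates the 2009-12-18 act, accrual under the later-of rule falls on 2013-04-24.
Adding the 5 years base period to 2013-04-24 gives a deadline of 2018-04-24, before any tolling.
The period was tolled for 148 days by the emergency suspension of filing deadlines (2015-06-25 to 2015-11-20), pushing the deadline to 2018-09-19.
The other events in the timeline have no effect on the limitation period under the stated rules.

2018-09-19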